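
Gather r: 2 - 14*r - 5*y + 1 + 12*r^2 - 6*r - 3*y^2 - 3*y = 12*r^2 - 20*r - 3*y^2 - 8*y + 3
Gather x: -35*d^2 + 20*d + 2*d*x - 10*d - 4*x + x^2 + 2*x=-35*d^2 + 10*d + x^2 + x*(2*d - 2)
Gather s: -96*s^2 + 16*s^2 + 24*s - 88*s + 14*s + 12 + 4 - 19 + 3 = -80*s^2 - 50*s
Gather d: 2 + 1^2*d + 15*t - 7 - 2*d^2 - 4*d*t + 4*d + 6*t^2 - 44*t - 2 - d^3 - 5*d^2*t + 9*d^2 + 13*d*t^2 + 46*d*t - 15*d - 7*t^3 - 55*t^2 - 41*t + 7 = -d^3 + d^2*(7 - 5*t) + d*(13*t^2 + 42*t - 10) - 7*t^3 - 49*t^2 - 70*t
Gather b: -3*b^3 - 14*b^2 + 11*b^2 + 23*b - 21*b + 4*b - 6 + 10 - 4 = -3*b^3 - 3*b^2 + 6*b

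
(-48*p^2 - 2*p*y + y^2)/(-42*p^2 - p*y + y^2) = (-8*p + y)/(-7*p + y)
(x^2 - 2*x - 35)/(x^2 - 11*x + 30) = (x^2 - 2*x - 35)/(x^2 - 11*x + 30)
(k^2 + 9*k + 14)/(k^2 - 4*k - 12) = (k + 7)/(k - 6)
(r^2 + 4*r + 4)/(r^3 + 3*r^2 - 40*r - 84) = (r + 2)/(r^2 + r - 42)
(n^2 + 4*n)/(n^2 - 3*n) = (n + 4)/(n - 3)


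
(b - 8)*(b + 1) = b^2 - 7*b - 8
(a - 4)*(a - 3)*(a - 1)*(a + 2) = a^4 - 6*a^3 + 3*a^2 + 26*a - 24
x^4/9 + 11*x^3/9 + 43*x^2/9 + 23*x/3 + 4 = (x/3 + 1)^2*(x + 1)*(x + 4)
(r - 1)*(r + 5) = r^2 + 4*r - 5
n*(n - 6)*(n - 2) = n^3 - 8*n^2 + 12*n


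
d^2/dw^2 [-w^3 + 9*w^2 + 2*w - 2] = 18 - 6*w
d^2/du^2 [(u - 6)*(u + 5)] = 2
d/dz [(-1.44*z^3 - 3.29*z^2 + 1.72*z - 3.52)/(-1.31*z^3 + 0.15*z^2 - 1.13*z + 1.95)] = (-4.5259*z^4 + 7.7608*z^3 - 18.7979*z^2 - 11.775*z - 0.6236)/(1.7161*z^6 - 0.393*z^5 + 2.9831*z^4 - 5.448*z^3 + 1.8619*z^2 - 4.407*z + 3.8025)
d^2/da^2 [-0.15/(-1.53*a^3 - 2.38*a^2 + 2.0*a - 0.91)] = (-(1.377*a + 0.714)*(1.53*a^3 + 2.38*a^2 - 2.0*a + 0.91) + 0.15*(4.59*a^2 + 4.76*a - 2.0)*(9.18*a^2 + 9.52*a - 4.0))/(1.53*a^3 + 2.38*a^2 - 2.0*a + 0.91)^3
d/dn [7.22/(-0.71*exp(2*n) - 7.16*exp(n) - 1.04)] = (10.2524*exp(n) + 51.6952)*exp(n)/(0.71*exp(2*n) + 7.16*exp(n) + 1.04)^2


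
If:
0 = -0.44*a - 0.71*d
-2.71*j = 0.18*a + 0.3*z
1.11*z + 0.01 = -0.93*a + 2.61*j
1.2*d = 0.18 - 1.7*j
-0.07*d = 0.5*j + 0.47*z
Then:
No Solution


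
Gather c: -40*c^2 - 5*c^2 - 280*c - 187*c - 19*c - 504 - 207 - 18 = -45*c^2 - 486*c - 729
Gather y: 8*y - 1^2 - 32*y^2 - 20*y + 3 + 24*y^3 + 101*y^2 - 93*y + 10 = 24*y^3 + 69*y^2 - 105*y + 12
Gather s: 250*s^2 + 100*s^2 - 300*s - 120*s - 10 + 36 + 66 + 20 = 350*s^2 - 420*s + 112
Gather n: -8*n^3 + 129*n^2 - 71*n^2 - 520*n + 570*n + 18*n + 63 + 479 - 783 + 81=-8*n^3 + 58*n^2 + 68*n - 160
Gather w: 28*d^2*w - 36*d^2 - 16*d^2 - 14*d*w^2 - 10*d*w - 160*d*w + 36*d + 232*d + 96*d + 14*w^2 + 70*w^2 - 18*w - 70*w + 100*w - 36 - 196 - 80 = -52*d^2 + 364*d + w^2*(84 - 14*d) + w*(28*d^2 - 170*d + 12) - 312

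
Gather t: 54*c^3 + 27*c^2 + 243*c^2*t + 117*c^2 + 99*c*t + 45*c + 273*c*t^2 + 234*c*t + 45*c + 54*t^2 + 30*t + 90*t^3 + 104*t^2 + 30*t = 54*c^3 + 144*c^2 + 90*c + 90*t^3 + t^2*(273*c + 158) + t*(243*c^2 + 333*c + 60)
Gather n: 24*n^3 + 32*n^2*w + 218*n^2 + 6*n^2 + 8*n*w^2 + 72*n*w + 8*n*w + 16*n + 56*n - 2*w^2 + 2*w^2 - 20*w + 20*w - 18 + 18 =24*n^3 + n^2*(32*w + 224) + n*(8*w^2 + 80*w + 72)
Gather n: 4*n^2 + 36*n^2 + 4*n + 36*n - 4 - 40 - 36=40*n^2 + 40*n - 80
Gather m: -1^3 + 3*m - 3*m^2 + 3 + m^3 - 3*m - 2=m^3 - 3*m^2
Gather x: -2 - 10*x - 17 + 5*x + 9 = -5*x - 10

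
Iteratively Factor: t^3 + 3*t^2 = (t)*(t^2 + 3*t) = t^2*(t + 3)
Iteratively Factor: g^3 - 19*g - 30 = (g + 2)*(g^2 - 2*g - 15) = (g + 2)*(g + 3)*(g - 5)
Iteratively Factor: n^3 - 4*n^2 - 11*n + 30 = (n + 3)*(n^2 - 7*n + 10) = (n - 2)*(n + 3)*(n - 5)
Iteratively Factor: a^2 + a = (a + 1)*(a)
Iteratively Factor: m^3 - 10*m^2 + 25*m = (m - 5)*(m^2 - 5*m) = (m - 5)^2*(m)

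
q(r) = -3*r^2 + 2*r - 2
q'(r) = 2 - 6*r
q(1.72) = -7.44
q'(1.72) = -8.32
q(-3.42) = -43.93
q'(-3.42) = 22.52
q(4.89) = -63.96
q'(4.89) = -27.34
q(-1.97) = -17.58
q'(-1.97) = 13.82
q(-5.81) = -114.89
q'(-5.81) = 36.86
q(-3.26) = -40.40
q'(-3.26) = 21.56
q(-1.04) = -7.32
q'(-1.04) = 8.24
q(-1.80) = -15.32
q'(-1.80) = 12.80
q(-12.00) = -458.00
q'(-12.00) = 74.00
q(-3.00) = -35.00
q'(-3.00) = 20.00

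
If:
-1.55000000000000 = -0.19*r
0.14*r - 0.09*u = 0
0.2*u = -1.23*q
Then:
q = -2.06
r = 8.16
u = 12.69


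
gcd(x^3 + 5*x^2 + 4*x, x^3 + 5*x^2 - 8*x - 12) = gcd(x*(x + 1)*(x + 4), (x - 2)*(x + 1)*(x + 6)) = x + 1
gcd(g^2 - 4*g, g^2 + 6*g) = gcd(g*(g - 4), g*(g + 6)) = g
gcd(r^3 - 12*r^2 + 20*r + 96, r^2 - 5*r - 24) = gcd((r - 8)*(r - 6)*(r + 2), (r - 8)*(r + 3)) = r - 8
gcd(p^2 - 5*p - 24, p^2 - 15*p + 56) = p - 8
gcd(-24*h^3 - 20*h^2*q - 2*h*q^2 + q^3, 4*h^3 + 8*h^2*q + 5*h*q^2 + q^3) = 4*h^2 + 4*h*q + q^2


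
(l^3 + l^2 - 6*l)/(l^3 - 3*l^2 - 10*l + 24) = l/(l - 4)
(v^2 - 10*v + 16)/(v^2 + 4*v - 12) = (v - 8)/(v + 6)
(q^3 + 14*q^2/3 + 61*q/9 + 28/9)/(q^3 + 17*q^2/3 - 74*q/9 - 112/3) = (3*q^2 + 7*q + 4)/(3*q^2 + 10*q - 48)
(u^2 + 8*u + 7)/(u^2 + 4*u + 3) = (u + 7)/(u + 3)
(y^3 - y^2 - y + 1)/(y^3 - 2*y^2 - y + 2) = (y - 1)/(y - 2)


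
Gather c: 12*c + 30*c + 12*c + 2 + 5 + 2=54*c + 9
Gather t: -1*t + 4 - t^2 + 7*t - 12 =-t^2 + 6*t - 8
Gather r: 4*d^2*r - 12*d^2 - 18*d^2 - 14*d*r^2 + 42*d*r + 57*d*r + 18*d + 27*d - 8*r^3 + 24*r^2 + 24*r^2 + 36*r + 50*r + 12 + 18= -30*d^2 + 45*d - 8*r^3 + r^2*(48 - 14*d) + r*(4*d^2 + 99*d + 86) + 30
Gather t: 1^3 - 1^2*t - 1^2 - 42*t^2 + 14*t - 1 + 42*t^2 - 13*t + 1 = 0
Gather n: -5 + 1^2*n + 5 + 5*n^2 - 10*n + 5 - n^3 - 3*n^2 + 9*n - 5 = -n^3 + 2*n^2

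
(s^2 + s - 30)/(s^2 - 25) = (s + 6)/(s + 5)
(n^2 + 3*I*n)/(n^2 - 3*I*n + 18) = n/(n - 6*I)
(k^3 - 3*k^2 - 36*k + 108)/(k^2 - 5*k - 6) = (k^2 + 3*k - 18)/(k + 1)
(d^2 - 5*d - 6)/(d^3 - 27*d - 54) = (d + 1)/(d^2 + 6*d + 9)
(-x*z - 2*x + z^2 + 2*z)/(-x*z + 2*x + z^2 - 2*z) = (z + 2)/(z - 2)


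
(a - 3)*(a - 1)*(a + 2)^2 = a^4 - 9*a^2 - 4*a + 12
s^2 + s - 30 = (s - 5)*(s + 6)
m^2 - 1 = (m - 1)*(m + 1)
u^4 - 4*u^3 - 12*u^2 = u^2*(u - 6)*(u + 2)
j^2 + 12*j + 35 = (j + 5)*(j + 7)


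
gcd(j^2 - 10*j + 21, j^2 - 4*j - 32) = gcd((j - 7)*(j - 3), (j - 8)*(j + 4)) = 1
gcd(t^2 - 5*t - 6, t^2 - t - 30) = t - 6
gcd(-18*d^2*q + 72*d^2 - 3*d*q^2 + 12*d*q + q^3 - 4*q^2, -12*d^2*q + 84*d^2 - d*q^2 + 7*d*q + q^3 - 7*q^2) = 3*d + q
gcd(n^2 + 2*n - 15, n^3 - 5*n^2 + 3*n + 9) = n - 3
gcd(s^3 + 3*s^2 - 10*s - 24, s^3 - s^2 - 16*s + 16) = s + 4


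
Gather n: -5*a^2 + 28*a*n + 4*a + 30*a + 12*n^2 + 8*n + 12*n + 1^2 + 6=-5*a^2 + 34*a + 12*n^2 + n*(28*a + 20) + 7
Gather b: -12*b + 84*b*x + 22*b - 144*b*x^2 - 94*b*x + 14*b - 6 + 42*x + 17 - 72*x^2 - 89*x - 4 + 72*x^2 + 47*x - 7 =b*(-144*x^2 - 10*x + 24)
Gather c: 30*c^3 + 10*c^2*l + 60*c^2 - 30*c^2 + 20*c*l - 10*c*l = 30*c^3 + c^2*(10*l + 30) + 10*c*l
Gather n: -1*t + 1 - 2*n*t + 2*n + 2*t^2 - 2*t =n*(2 - 2*t) + 2*t^2 - 3*t + 1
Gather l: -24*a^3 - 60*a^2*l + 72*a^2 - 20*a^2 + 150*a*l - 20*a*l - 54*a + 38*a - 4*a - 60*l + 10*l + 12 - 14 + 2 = -24*a^3 + 52*a^2 - 20*a + l*(-60*a^2 + 130*a - 50)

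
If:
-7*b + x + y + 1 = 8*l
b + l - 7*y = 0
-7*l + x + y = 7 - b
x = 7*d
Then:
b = 8/7 - y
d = 8*y - 15/49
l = 8*y - 8/7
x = 56*y - 15/7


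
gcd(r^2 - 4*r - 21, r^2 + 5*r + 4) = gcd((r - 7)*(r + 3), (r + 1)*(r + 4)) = 1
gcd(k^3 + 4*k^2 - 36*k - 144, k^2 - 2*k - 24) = k^2 - 2*k - 24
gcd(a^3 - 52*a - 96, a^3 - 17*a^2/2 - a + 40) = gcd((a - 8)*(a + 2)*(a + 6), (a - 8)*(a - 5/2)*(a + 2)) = a^2 - 6*a - 16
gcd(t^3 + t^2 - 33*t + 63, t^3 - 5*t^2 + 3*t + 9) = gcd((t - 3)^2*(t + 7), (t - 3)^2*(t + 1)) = t^2 - 6*t + 9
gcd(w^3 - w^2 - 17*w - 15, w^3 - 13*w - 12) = w^2 + 4*w + 3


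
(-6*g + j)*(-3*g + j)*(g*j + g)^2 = 18*g^4*j^2 + 36*g^4*j + 18*g^4 - 9*g^3*j^3 - 18*g^3*j^2 - 9*g^3*j + g^2*j^4 + 2*g^2*j^3 + g^2*j^2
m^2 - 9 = (m - 3)*(m + 3)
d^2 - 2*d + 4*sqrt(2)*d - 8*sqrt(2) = (d - 2)*(d + 4*sqrt(2))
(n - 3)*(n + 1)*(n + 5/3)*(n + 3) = n^4 + 8*n^3/3 - 22*n^2/3 - 24*n - 15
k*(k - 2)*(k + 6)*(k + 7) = k^4 + 11*k^3 + 16*k^2 - 84*k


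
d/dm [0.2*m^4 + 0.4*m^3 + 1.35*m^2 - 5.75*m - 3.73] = 0.8*m^3 + 1.2*m^2 + 2.7*m - 5.75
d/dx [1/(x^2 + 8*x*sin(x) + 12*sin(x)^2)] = -(8*x*cos(x) + 2*x + 8*sin(x) + 12*sin(2*x))/((x + 2*sin(x))^2*(x + 6*sin(x))^2)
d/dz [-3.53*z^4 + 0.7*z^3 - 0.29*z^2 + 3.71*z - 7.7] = -14.12*z^3 + 2.1*z^2 - 0.58*z + 3.71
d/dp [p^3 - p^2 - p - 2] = 3*p^2 - 2*p - 1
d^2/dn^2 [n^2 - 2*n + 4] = 2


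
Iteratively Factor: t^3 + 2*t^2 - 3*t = (t)*(t^2 + 2*t - 3) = t*(t + 3)*(t - 1)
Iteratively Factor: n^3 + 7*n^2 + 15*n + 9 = (n + 3)*(n^2 + 4*n + 3) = (n + 1)*(n + 3)*(n + 3)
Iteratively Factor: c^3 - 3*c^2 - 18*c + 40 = (c - 2)*(c^2 - c - 20) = (c - 5)*(c - 2)*(c + 4)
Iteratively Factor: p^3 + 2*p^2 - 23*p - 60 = (p + 3)*(p^2 - p - 20) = (p + 3)*(p + 4)*(p - 5)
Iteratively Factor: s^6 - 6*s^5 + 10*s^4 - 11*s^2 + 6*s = (s - 2)*(s^5 - 4*s^4 + 2*s^3 + 4*s^2 - 3*s) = (s - 3)*(s - 2)*(s^4 - s^3 - s^2 + s) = (s - 3)*(s - 2)*(s - 1)*(s^3 - s) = s*(s - 3)*(s - 2)*(s - 1)*(s^2 - 1) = s*(s - 3)*(s - 2)*(s - 1)*(s + 1)*(s - 1)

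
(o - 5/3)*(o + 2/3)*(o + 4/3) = o^3 + o^2/3 - 22*o/9 - 40/27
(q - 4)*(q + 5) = q^2 + q - 20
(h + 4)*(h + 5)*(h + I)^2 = h^4 + 9*h^3 + 2*I*h^3 + 19*h^2 + 18*I*h^2 - 9*h + 40*I*h - 20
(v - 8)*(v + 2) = v^2 - 6*v - 16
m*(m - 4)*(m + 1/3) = m^3 - 11*m^2/3 - 4*m/3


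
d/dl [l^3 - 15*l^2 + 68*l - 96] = 3*l^2 - 30*l + 68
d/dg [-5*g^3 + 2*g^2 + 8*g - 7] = -15*g^2 + 4*g + 8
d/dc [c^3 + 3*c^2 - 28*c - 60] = 3*c^2 + 6*c - 28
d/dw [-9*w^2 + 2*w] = 2 - 18*w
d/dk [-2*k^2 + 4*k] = 4 - 4*k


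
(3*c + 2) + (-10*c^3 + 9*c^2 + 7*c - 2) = -10*c^3 + 9*c^2 + 10*c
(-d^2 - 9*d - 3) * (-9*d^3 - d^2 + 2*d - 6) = 9*d^5 + 82*d^4 + 34*d^3 - 9*d^2 + 48*d + 18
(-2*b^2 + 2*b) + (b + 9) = -2*b^2 + 3*b + 9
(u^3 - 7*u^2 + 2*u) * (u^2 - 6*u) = u^5 - 13*u^4 + 44*u^3 - 12*u^2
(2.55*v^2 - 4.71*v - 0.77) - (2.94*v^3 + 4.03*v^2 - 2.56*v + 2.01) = -2.94*v^3 - 1.48*v^2 - 2.15*v - 2.78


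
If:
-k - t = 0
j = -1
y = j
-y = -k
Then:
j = -1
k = -1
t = 1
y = -1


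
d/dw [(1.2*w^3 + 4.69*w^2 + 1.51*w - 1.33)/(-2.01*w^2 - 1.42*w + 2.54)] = (-2.412*w^4 - 3.408*w^3 + 5.5193*w^2 + 18.4786*w + 1.9468)/(4.0401*w^4 + 5.7084*w^3 - 8.1944*w^2 - 7.2136*w + 6.4516)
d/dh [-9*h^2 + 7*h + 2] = 7 - 18*h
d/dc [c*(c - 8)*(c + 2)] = 3*c^2 - 12*c - 16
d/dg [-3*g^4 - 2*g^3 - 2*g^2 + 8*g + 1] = -12*g^3 - 6*g^2 - 4*g + 8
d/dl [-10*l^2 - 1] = -20*l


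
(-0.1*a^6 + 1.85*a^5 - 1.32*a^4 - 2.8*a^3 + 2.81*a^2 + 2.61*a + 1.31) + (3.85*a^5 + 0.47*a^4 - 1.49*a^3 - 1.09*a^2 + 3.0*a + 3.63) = -0.1*a^6 + 5.7*a^5 - 0.85*a^4 - 4.29*a^3 + 1.72*a^2 + 5.61*a + 4.94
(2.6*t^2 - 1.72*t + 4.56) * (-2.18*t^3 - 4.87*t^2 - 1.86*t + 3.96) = -5.668*t^5 - 8.9124*t^4 - 6.4004*t^3 - 8.712*t^2 - 15.2928*t + 18.0576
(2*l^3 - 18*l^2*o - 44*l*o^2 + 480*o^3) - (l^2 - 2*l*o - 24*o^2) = 2*l^3 - 18*l^2*o - l^2 - 44*l*o^2 + 2*l*o + 480*o^3 + 24*o^2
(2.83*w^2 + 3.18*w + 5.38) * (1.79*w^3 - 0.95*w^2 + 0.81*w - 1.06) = 5.0657*w^5 + 3.0037*w^4 + 8.9015*w^3 - 5.535*w^2 + 0.987*w - 5.7028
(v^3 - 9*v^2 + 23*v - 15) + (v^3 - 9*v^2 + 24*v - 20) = 2*v^3 - 18*v^2 + 47*v - 35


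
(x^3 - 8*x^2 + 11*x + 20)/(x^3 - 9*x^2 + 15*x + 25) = (x - 4)/(x - 5)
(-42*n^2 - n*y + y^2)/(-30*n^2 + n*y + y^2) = (-7*n + y)/(-5*n + y)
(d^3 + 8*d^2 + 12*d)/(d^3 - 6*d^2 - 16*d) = (d + 6)/(d - 8)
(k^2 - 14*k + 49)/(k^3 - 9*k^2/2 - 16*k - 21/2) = 2*(k - 7)/(2*k^2 + 5*k + 3)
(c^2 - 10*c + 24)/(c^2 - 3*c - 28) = (-c^2 + 10*c - 24)/(-c^2 + 3*c + 28)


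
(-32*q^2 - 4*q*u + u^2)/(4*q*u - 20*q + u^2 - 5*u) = (-8*q + u)/(u - 5)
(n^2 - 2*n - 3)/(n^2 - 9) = (n + 1)/(n + 3)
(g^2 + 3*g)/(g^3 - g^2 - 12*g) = 1/(g - 4)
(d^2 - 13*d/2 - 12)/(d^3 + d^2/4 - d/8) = 4*(2*d^2 - 13*d - 24)/(d*(8*d^2 + 2*d - 1))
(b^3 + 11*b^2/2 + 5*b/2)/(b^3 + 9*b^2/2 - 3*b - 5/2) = b/(b - 1)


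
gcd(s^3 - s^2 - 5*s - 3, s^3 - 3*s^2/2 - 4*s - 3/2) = s^2 - 2*s - 3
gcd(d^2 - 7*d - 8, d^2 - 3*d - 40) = d - 8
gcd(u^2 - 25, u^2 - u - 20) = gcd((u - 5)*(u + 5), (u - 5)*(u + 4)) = u - 5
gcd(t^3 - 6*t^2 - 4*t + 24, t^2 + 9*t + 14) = t + 2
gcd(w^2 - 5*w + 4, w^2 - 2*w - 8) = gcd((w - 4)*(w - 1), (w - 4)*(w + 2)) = w - 4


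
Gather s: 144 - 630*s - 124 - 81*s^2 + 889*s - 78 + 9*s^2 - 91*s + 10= -72*s^2 + 168*s - 48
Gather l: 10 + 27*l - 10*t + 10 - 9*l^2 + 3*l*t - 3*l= -9*l^2 + l*(3*t + 24) - 10*t + 20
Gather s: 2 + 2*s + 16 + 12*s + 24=14*s + 42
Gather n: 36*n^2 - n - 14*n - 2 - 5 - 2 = 36*n^2 - 15*n - 9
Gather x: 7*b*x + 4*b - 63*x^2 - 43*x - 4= 4*b - 63*x^2 + x*(7*b - 43) - 4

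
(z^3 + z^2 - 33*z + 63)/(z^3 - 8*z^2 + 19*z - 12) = (z^2 + 4*z - 21)/(z^2 - 5*z + 4)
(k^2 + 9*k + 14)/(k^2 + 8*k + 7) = (k + 2)/(k + 1)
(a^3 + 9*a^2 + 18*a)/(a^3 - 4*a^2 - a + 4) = a*(a^2 + 9*a + 18)/(a^3 - 4*a^2 - a + 4)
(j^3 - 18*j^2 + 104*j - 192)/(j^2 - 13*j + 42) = (j^2 - 12*j + 32)/(j - 7)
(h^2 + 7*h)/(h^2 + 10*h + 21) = h/(h + 3)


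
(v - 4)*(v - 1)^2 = v^3 - 6*v^2 + 9*v - 4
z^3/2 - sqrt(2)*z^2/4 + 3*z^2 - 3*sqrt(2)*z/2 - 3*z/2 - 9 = (z/2 + sqrt(2)/2)*(z + 6)*(z - 3*sqrt(2)/2)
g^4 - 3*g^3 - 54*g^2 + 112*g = g*(g - 8)*(g - 2)*(g + 7)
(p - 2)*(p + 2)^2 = p^3 + 2*p^2 - 4*p - 8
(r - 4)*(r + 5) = r^2 + r - 20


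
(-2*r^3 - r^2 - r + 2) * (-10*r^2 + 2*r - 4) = 20*r^5 + 6*r^4 + 16*r^3 - 18*r^2 + 8*r - 8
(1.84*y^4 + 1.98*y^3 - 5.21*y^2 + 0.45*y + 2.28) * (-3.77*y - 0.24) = -6.9368*y^5 - 7.9062*y^4 + 19.1665*y^3 - 0.4461*y^2 - 8.7036*y - 0.5472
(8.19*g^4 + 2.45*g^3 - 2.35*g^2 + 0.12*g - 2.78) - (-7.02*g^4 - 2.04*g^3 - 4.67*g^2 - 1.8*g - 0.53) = 15.21*g^4 + 4.49*g^3 + 2.32*g^2 + 1.92*g - 2.25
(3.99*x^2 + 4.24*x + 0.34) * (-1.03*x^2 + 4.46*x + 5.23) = -4.1097*x^4 + 13.4282*x^3 + 39.4279*x^2 + 23.6916*x + 1.7782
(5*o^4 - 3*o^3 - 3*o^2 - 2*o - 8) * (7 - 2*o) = -10*o^5 + 41*o^4 - 15*o^3 - 17*o^2 + 2*o - 56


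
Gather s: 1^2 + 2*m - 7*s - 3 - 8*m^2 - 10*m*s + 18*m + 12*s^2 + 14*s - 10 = -8*m^2 + 20*m + 12*s^2 + s*(7 - 10*m) - 12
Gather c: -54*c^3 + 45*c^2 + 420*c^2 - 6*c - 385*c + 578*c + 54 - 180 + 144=-54*c^3 + 465*c^2 + 187*c + 18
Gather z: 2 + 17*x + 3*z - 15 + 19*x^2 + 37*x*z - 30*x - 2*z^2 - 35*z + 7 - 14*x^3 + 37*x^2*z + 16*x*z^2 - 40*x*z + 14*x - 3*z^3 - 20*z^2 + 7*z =-14*x^3 + 19*x^2 + x - 3*z^3 + z^2*(16*x - 22) + z*(37*x^2 - 3*x - 25) - 6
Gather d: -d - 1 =-d - 1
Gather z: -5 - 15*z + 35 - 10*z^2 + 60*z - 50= -10*z^2 + 45*z - 20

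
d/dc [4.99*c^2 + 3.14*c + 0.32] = 9.98*c + 3.14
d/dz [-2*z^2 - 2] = -4*z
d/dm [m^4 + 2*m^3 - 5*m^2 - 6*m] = 4*m^3 + 6*m^2 - 10*m - 6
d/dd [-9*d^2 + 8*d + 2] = 8 - 18*d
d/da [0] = 0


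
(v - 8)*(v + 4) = v^2 - 4*v - 32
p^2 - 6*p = p*(p - 6)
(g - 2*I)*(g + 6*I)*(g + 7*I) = g^3 + 11*I*g^2 - 16*g + 84*I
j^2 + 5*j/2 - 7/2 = (j - 1)*(j + 7/2)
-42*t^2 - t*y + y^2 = (-7*t + y)*(6*t + y)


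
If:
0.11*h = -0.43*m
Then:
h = -3.90909090909091*m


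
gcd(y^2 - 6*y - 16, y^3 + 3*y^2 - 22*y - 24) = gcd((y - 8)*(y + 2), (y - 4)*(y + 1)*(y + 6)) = 1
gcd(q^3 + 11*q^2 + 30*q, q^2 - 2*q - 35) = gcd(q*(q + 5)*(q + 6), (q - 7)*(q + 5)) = q + 5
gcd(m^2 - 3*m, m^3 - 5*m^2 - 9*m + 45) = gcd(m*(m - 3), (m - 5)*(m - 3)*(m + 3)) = m - 3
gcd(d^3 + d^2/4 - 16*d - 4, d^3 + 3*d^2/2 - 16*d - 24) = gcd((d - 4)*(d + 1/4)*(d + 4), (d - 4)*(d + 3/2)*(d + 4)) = d^2 - 16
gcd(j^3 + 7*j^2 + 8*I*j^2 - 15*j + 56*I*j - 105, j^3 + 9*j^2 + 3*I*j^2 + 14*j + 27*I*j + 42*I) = j^2 + j*(7 + 3*I) + 21*I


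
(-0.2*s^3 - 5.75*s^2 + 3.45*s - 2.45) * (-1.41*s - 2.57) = 0.282*s^4 + 8.6215*s^3 + 9.913*s^2 - 5.412*s + 6.2965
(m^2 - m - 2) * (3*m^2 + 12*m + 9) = 3*m^4 + 9*m^3 - 9*m^2 - 33*m - 18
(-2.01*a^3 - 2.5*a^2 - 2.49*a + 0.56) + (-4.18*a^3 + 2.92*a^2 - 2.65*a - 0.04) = -6.19*a^3 + 0.42*a^2 - 5.14*a + 0.52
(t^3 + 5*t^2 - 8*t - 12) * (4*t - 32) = 4*t^4 - 12*t^3 - 192*t^2 + 208*t + 384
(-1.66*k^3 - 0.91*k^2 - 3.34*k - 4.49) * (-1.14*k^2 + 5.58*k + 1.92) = 1.8924*k^5 - 8.2254*k^4 - 4.4574*k^3 - 15.2658*k^2 - 31.467*k - 8.6208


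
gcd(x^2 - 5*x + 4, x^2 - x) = x - 1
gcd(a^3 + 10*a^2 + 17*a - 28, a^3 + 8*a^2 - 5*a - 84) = a^2 + 11*a + 28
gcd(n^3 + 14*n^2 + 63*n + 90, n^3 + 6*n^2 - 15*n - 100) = n + 5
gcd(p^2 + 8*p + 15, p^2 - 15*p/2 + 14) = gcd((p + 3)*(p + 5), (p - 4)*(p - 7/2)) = 1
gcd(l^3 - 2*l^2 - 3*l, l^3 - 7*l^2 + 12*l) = l^2 - 3*l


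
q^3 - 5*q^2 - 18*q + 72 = (q - 6)*(q - 3)*(q + 4)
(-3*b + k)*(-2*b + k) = 6*b^2 - 5*b*k + k^2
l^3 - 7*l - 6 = (l - 3)*(l + 1)*(l + 2)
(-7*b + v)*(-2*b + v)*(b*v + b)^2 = 14*b^4*v^2 + 28*b^4*v + 14*b^4 - 9*b^3*v^3 - 18*b^3*v^2 - 9*b^3*v + b^2*v^4 + 2*b^2*v^3 + b^2*v^2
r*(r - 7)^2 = r^3 - 14*r^2 + 49*r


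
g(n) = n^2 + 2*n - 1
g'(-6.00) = -10.00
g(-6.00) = 23.00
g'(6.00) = 14.00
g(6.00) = 47.00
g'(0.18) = 2.36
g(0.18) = -0.61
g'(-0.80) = 0.40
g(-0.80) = -1.96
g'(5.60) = 13.20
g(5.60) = 41.56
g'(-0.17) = 1.66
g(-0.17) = -1.31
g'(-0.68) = 0.64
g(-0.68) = -1.90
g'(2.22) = 6.44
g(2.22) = 8.37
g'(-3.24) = -4.48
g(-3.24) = 3.02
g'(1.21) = 4.42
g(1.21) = 2.88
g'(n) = 2*n + 2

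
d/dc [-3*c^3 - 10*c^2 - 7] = c*(-9*c - 20)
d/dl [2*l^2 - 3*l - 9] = 4*l - 3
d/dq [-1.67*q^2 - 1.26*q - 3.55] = -3.34*q - 1.26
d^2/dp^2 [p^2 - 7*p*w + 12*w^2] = 2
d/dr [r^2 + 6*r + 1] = 2*r + 6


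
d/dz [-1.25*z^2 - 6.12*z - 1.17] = -2.5*z - 6.12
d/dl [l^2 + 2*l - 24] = 2*l + 2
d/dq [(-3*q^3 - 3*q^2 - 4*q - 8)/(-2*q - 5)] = (12*q^3 + 51*q^2 + 30*q + 4)/(4*q^2 + 20*q + 25)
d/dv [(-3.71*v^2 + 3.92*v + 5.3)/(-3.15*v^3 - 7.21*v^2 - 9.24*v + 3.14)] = (-11.6865*v^4 + 24.696*v^3 + 112.6286*v^2 + 53.1272*v + 61.2808)/(9.9225*v^6 + 45.423*v^5 + 110.1961*v^4 + 113.4588*v^3 + 40.0988*v^2 - 58.0272*v + 9.8596)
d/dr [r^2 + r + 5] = 2*r + 1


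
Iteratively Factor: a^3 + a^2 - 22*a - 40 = (a + 2)*(a^2 - a - 20) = (a - 5)*(a + 2)*(a + 4)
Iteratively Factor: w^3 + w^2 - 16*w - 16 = (w + 1)*(w^2 - 16) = (w - 4)*(w + 1)*(w + 4)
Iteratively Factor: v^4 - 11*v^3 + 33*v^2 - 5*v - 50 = (v - 5)*(v^3 - 6*v^2 + 3*v + 10) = (v - 5)*(v - 2)*(v^2 - 4*v - 5) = (v - 5)*(v - 2)*(v + 1)*(v - 5)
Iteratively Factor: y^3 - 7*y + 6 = (y + 3)*(y^2 - 3*y + 2) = (y - 1)*(y + 3)*(y - 2)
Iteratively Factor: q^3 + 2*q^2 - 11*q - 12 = (q + 4)*(q^2 - 2*q - 3) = (q + 1)*(q + 4)*(q - 3)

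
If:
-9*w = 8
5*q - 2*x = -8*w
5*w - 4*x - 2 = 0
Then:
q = 7/9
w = -8/9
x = -29/18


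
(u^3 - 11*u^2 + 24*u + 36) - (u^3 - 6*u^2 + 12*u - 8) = -5*u^2 + 12*u + 44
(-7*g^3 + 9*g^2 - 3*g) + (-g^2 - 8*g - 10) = -7*g^3 + 8*g^2 - 11*g - 10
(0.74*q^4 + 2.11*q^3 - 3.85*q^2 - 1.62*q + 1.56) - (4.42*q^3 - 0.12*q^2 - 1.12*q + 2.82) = 0.74*q^4 - 2.31*q^3 - 3.73*q^2 - 0.5*q - 1.26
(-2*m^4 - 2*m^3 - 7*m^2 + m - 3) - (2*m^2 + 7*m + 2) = -2*m^4 - 2*m^3 - 9*m^2 - 6*m - 5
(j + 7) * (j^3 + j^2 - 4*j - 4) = j^4 + 8*j^3 + 3*j^2 - 32*j - 28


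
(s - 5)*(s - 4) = s^2 - 9*s + 20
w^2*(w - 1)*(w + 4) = w^4 + 3*w^3 - 4*w^2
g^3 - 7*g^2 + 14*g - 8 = (g - 4)*(g - 2)*(g - 1)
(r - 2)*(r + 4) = r^2 + 2*r - 8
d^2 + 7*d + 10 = (d + 2)*(d + 5)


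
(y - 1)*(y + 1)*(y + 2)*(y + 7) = y^4 + 9*y^3 + 13*y^2 - 9*y - 14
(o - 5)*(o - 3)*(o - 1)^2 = o^4 - 10*o^3 + 32*o^2 - 38*o + 15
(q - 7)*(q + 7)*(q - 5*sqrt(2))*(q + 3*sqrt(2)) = q^4 - 2*sqrt(2)*q^3 - 79*q^2 + 98*sqrt(2)*q + 1470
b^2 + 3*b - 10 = (b - 2)*(b + 5)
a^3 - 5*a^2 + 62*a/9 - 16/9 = (a - 8/3)*(a - 2)*(a - 1/3)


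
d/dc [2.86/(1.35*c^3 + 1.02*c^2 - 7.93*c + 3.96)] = (-11.583*c^2 - 5.8344*c + 22.6798)/(1.35*c^3 + 1.02*c^2 - 7.93*c + 3.96)^2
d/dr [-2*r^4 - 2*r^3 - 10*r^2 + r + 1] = -8*r^3 - 6*r^2 - 20*r + 1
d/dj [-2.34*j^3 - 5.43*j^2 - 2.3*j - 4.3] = -7.02*j^2 - 10.86*j - 2.3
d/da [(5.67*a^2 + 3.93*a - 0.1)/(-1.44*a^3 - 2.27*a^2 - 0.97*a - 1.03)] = (8.1648*a^4 + 11.3184*a^3 + 2.9892*a^2 - 12.1342*a - 4.1449)/(2.0736*a^6 + 6.5376*a^5 + 7.9465*a^4 + 7.3702*a^3 + 5.6171*a^2 + 1.9982*a + 1.0609)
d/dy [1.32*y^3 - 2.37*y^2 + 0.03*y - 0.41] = 3.96*y^2 - 4.74*y + 0.03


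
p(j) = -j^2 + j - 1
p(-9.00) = -91.00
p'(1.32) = -1.64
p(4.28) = -15.04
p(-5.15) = -32.67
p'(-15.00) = 31.00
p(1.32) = -1.42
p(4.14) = -14.00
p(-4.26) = -23.41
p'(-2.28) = 5.56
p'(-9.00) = 19.00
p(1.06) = -1.06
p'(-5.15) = 11.30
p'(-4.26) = 9.52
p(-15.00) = -241.00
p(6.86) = -41.20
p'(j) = 1 - 2*j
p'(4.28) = -7.56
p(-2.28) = -8.48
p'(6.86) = -12.72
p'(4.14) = -7.28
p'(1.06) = -1.12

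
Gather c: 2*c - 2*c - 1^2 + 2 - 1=0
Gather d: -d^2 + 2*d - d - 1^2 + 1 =-d^2 + d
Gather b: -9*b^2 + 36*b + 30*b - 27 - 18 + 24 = -9*b^2 + 66*b - 21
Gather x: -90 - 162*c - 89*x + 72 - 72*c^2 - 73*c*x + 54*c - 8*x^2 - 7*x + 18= -72*c^2 - 108*c - 8*x^2 + x*(-73*c - 96)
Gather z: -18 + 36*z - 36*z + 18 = 0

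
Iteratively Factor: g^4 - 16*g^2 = (g + 4)*(g^3 - 4*g^2) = g*(g + 4)*(g^2 - 4*g) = g^2*(g + 4)*(g - 4)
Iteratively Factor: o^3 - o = (o)*(o^2 - 1) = o*(o - 1)*(o + 1)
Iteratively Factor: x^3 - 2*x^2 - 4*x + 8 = (x - 2)*(x^2 - 4) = (x - 2)*(x + 2)*(x - 2)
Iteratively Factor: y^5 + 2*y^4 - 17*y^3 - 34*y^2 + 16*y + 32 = (y + 2)*(y^4 - 17*y^2 + 16) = (y + 1)*(y + 2)*(y^3 - y^2 - 16*y + 16) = (y - 1)*(y + 1)*(y + 2)*(y^2 - 16) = (y - 1)*(y + 1)*(y + 2)*(y + 4)*(y - 4)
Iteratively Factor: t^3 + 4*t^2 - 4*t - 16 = (t + 4)*(t^2 - 4) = (t + 2)*(t + 4)*(t - 2)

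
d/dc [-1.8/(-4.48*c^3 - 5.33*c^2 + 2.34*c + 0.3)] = (-24.192*c^2 - 19.188*c + 4.212)/(4.48*c^3 + 5.33*c^2 - 2.34*c - 0.3)^2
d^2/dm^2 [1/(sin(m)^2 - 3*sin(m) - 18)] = (-4*sin(m)^4 + 9*sin(m)^3 - 75*sin(m)^2 + 36*sin(m) + 54)/((sin(m) - 6)^3*(sin(m) + 3)^3)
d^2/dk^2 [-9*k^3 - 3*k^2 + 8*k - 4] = -54*k - 6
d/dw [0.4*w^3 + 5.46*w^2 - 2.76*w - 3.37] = 1.2*w^2 + 10.92*w - 2.76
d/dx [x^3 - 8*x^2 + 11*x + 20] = 3*x^2 - 16*x + 11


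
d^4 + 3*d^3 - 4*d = d*(d - 1)*(d + 2)^2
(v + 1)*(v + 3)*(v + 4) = v^3 + 8*v^2 + 19*v + 12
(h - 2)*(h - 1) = h^2 - 3*h + 2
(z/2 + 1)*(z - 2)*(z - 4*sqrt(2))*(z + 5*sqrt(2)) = z^4/2 + sqrt(2)*z^3/2 - 22*z^2 - 2*sqrt(2)*z + 80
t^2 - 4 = (t - 2)*(t + 2)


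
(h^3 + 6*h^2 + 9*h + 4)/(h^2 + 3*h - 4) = (h^2 + 2*h + 1)/(h - 1)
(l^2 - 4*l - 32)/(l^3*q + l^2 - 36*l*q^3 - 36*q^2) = (l^2 - 4*l - 32)/(l^3*q + l^2 - 36*l*q^3 - 36*q^2)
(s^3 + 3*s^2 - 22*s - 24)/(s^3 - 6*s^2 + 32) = (s^2 + 7*s + 6)/(s^2 - 2*s - 8)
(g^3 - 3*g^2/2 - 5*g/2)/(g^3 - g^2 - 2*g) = (g - 5/2)/(g - 2)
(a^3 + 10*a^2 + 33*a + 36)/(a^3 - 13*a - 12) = (a^2 + 7*a + 12)/(a^2 - 3*a - 4)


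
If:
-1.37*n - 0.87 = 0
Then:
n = -0.64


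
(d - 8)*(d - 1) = d^2 - 9*d + 8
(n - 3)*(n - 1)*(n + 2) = n^3 - 2*n^2 - 5*n + 6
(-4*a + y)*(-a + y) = 4*a^2 - 5*a*y + y^2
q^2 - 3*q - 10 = (q - 5)*(q + 2)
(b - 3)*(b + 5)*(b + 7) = b^3 + 9*b^2 - b - 105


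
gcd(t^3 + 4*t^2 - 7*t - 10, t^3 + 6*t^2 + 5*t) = t^2 + 6*t + 5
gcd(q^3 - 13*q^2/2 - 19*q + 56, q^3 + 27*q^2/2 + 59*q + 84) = q + 7/2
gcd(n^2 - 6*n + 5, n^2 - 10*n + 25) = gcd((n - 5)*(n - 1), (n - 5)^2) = n - 5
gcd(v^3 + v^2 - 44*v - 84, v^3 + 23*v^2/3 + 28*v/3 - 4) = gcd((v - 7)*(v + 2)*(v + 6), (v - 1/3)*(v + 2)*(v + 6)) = v^2 + 8*v + 12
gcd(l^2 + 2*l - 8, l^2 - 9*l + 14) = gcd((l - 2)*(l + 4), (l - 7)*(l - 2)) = l - 2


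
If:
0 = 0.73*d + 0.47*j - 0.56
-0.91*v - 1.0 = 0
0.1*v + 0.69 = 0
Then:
No Solution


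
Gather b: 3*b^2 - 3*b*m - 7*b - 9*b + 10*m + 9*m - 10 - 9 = 3*b^2 + b*(-3*m - 16) + 19*m - 19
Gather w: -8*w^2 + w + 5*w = -8*w^2 + 6*w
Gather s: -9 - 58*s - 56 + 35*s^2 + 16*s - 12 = 35*s^2 - 42*s - 77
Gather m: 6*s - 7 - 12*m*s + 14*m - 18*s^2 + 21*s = m*(14 - 12*s) - 18*s^2 + 27*s - 7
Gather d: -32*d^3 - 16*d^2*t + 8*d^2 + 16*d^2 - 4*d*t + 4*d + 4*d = -32*d^3 + d^2*(24 - 16*t) + d*(8 - 4*t)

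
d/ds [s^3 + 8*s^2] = s*(3*s + 16)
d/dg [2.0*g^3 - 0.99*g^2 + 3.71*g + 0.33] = 6.0*g^2 - 1.98*g + 3.71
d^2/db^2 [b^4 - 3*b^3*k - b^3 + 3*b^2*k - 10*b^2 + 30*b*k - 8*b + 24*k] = 12*b^2 - 18*b*k - 6*b + 6*k - 20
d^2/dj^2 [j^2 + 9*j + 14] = 2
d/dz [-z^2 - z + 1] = -2*z - 1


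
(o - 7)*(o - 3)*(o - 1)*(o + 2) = o^4 - 9*o^3 + 9*o^2 + 41*o - 42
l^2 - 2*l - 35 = (l - 7)*(l + 5)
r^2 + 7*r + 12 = (r + 3)*(r + 4)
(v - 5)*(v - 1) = v^2 - 6*v + 5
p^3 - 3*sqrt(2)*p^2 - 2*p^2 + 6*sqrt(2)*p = p*(p - 2)*(p - 3*sqrt(2))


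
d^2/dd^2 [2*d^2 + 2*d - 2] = 4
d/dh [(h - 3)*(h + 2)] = 2*h - 1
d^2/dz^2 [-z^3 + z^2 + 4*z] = 2 - 6*z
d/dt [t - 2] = 1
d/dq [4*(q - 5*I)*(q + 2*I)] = 8*q - 12*I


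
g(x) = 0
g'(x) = 0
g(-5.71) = 0.00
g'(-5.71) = 0.00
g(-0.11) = 0.00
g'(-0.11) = 0.00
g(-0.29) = 0.00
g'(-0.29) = 0.00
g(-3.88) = 0.00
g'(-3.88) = 0.00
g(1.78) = 0.00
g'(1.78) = 0.00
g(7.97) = 0.00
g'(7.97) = 0.00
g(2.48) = 0.00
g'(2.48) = 0.00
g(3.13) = 0.00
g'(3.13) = 0.00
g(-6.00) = 0.00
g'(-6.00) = 0.00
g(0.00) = 0.00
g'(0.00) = 0.00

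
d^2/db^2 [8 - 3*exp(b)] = -3*exp(b)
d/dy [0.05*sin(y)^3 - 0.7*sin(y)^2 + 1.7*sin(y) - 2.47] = (0.15*sin(y)^2 - 1.4*sin(y) + 1.7)*cos(y)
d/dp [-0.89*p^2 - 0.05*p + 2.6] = -1.78*p - 0.05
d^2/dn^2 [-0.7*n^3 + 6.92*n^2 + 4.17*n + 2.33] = 13.84 - 4.2*n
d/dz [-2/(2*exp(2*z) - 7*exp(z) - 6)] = (8*exp(z) - 14)*exp(z)/(-2*exp(2*z) + 7*exp(z) + 6)^2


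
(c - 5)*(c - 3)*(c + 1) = c^3 - 7*c^2 + 7*c + 15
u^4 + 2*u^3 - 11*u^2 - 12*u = u*(u - 3)*(u + 1)*(u + 4)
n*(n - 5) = n^2 - 5*n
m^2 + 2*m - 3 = (m - 1)*(m + 3)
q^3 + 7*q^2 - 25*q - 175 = (q - 5)*(q + 5)*(q + 7)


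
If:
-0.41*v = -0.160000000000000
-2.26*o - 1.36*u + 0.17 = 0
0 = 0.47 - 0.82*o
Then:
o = 0.57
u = -0.83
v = 0.39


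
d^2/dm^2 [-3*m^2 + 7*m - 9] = -6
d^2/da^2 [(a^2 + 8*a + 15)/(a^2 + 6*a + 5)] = 4/(a^3 + 3*a^2 + 3*a + 1)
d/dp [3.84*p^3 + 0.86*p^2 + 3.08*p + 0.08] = 11.52*p^2 + 1.72*p + 3.08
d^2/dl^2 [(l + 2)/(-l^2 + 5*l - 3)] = 2*(3*(l - 1)*(l^2 - 5*l + 3) - (l + 2)*(2*l - 5)^2)/(l^2 - 5*l + 3)^3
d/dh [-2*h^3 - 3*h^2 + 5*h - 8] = -6*h^2 - 6*h + 5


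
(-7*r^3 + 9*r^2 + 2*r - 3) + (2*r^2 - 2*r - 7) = -7*r^3 + 11*r^2 - 10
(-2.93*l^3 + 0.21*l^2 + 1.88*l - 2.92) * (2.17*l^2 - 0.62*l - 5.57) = -6.3581*l^5 + 2.2723*l^4 + 20.2695*l^3 - 8.6717*l^2 - 8.6612*l + 16.2644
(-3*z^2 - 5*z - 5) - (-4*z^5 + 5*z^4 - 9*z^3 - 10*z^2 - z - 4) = 4*z^5 - 5*z^4 + 9*z^3 + 7*z^2 - 4*z - 1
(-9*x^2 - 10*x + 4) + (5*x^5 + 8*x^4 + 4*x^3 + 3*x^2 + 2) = 5*x^5 + 8*x^4 + 4*x^3 - 6*x^2 - 10*x + 6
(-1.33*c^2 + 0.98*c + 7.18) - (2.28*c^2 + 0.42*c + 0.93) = -3.61*c^2 + 0.56*c + 6.25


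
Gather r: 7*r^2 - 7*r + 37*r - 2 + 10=7*r^2 + 30*r + 8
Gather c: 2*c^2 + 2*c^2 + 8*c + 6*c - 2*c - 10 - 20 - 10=4*c^2 + 12*c - 40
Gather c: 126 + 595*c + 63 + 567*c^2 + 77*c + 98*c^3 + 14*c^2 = 98*c^3 + 581*c^2 + 672*c + 189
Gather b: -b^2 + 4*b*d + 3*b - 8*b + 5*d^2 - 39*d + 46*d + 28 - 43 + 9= -b^2 + b*(4*d - 5) + 5*d^2 + 7*d - 6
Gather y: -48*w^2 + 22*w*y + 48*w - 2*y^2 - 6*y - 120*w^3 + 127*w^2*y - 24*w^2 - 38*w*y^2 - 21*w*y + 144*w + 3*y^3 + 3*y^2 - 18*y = -120*w^3 - 72*w^2 + 192*w + 3*y^3 + y^2*(1 - 38*w) + y*(127*w^2 + w - 24)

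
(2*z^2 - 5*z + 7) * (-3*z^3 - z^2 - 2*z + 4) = -6*z^5 + 13*z^4 - 20*z^3 + 11*z^2 - 34*z + 28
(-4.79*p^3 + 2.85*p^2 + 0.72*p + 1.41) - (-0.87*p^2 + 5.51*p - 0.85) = -4.79*p^3 + 3.72*p^2 - 4.79*p + 2.26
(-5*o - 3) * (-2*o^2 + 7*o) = 10*o^3 - 29*o^2 - 21*o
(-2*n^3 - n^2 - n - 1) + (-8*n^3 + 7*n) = -10*n^3 - n^2 + 6*n - 1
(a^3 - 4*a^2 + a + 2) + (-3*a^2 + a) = a^3 - 7*a^2 + 2*a + 2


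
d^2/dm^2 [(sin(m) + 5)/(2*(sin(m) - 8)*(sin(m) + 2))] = (-sin(m)^5 - 26*sin(m)^4 - 4*sin(m)^3 - 374*sin(m)^2 + 140*sin(m) + 328)/(2*(sin(m) - 8)^3*(sin(m) + 2)^3)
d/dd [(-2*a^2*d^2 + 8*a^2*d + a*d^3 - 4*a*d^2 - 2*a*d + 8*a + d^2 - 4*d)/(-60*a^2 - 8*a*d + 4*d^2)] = (60*a^4*d - 120*a^4 - 41*a^3*d^2 + 120*a^3*d + 30*a^3 - 4*a^2*d^3 - 30*a^2*d + 76*a^2 + a*d^4 - 16*a*d + 4*d^2)/(4*(225*a^4 + 60*a^3*d - 26*a^2*d^2 - 4*a*d^3 + d^4))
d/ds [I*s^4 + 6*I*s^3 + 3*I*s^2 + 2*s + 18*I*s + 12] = 4*I*s^3 + 18*I*s^2 + 6*I*s + 2 + 18*I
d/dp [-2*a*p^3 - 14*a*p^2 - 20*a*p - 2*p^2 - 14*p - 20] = -6*a*p^2 - 28*a*p - 20*a - 4*p - 14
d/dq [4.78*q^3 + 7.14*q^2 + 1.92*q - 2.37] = 14.34*q^2 + 14.28*q + 1.92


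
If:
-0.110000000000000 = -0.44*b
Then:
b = 0.25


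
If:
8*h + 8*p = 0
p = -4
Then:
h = 4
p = -4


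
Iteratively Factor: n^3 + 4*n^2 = (n + 4)*(n^2) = n*(n + 4)*(n)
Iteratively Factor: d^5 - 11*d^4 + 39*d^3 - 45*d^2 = (d)*(d^4 - 11*d^3 + 39*d^2 - 45*d) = d^2*(d^3 - 11*d^2 + 39*d - 45) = d^2*(d - 3)*(d^2 - 8*d + 15) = d^2*(d - 3)^2*(d - 5)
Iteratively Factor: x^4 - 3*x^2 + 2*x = (x + 2)*(x^3 - 2*x^2 + x) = (x - 1)*(x + 2)*(x^2 - x) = (x - 1)^2*(x + 2)*(x)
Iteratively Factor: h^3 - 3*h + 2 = (h - 1)*(h^2 + h - 2) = (h - 1)*(h + 2)*(h - 1)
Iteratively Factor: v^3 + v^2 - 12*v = (v - 3)*(v^2 + 4*v) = v*(v - 3)*(v + 4)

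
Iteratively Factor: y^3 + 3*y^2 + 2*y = (y + 2)*(y^2 + y) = y*(y + 2)*(y + 1)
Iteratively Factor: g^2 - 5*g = (g)*(g - 5)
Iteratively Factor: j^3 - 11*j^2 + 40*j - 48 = (j - 3)*(j^2 - 8*j + 16) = (j - 4)*(j - 3)*(j - 4)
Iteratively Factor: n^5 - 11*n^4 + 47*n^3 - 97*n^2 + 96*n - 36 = (n - 1)*(n^4 - 10*n^3 + 37*n^2 - 60*n + 36) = (n - 3)*(n - 1)*(n^3 - 7*n^2 + 16*n - 12) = (n - 3)*(n - 2)*(n - 1)*(n^2 - 5*n + 6) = (n - 3)^2*(n - 2)*(n - 1)*(n - 2)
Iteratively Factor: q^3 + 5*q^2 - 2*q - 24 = (q + 3)*(q^2 + 2*q - 8) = (q - 2)*(q + 3)*(q + 4)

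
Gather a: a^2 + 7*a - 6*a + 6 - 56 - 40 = a^2 + a - 90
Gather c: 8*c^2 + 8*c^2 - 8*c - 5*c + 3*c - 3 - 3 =16*c^2 - 10*c - 6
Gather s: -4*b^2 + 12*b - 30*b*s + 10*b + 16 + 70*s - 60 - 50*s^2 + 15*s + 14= -4*b^2 + 22*b - 50*s^2 + s*(85 - 30*b) - 30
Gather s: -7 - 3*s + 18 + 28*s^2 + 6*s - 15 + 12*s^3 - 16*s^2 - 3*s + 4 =12*s^3 + 12*s^2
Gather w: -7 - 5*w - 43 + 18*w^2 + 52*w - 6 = 18*w^2 + 47*w - 56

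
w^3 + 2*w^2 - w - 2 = (w - 1)*(w + 1)*(w + 2)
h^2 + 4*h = h*(h + 4)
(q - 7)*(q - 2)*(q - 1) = q^3 - 10*q^2 + 23*q - 14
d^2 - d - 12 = (d - 4)*(d + 3)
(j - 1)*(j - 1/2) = j^2 - 3*j/2 + 1/2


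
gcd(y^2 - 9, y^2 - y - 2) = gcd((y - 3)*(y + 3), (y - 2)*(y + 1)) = 1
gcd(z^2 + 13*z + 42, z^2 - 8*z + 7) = 1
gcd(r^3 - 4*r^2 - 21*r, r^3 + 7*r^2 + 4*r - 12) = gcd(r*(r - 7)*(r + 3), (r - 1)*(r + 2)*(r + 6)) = 1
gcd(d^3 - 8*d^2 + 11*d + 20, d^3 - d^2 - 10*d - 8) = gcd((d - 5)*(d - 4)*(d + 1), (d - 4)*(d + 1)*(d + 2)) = d^2 - 3*d - 4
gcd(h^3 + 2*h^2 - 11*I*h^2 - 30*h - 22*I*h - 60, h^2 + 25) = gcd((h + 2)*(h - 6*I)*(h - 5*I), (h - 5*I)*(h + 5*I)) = h - 5*I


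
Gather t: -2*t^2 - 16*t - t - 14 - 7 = -2*t^2 - 17*t - 21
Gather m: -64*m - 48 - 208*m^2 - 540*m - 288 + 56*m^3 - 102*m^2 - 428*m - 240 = 56*m^3 - 310*m^2 - 1032*m - 576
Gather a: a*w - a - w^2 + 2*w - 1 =a*(w - 1) - w^2 + 2*w - 1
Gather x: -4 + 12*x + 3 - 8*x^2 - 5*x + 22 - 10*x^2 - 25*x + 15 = -18*x^2 - 18*x + 36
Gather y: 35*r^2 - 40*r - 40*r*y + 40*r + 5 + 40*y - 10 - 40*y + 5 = 35*r^2 - 40*r*y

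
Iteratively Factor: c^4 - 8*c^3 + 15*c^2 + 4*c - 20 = (c - 2)*(c^3 - 6*c^2 + 3*c + 10) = (c - 5)*(c - 2)*(c^2 - c - 2) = (c - 5)*(c - 2)*(c + 1)*(c - 2)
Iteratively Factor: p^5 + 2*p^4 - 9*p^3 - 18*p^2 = (p)*(p^4 + 2*p^3 - 9*p^2 - 18*p) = p*(p + 2)*(p^3 - 9*p) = p^2*(p + 2)*(p^2 - 9) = p^2*(p - 3)*(p + 2)*(p + 3)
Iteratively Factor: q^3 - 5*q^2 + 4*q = (q)*(q^2 - 5*q + 4) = q*(q - 1)*(q - 4)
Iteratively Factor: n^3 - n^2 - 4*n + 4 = (n - 2)*(n^2 + n - 2) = (n - 2)*(n + 2)*(n - 1)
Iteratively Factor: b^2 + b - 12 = (b - 3)*(b + 4)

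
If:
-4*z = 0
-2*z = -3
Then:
No Solution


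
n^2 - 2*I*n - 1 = (n - I)^2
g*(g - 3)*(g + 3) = g^3 - 9*g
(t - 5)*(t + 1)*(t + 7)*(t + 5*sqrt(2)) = t^4 + 3*t^3 + 5*sqrt(2)*t^3 - 33*t^2 + 15*sqrt(2)*t^2 - 165*sqrt(2)*t - 35*t - 175*sqrt(2)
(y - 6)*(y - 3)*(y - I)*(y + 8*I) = y^4 - 9*y^3 + 7*I*y^3 + 26*y^2 - 63*I*y^2 - 72*y + 126*I*y + 144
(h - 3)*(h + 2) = h^2 - h - 6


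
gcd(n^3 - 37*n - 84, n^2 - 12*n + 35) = n - 7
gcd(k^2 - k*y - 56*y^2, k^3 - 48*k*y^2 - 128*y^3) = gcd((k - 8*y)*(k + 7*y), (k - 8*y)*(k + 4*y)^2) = -k + 8*y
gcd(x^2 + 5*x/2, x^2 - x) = x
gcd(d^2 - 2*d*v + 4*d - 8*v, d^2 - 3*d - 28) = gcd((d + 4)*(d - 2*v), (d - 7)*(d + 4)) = d + 4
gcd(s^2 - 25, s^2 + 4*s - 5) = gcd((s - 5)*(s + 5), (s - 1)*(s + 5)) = s + 5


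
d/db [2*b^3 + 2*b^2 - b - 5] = 6*b^2 + 4*b - 1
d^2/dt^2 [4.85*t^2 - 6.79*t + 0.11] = 9.70000000000000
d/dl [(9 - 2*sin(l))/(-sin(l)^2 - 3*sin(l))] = (18*sin(l) + cos(2*l) + 26)*cos(l)/((sin(l) + 3)^2*sin(l)^2)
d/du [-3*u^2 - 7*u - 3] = -6*u - 7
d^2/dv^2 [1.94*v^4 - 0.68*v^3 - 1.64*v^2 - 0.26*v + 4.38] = 23.28*v^2 - 4.08*v - 3.28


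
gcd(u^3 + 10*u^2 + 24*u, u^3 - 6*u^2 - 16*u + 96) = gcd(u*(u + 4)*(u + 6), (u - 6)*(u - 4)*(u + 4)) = u + 4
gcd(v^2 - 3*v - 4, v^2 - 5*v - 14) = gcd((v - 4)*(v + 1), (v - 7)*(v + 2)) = 1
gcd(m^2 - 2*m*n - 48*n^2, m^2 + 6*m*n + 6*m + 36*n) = m + 6*n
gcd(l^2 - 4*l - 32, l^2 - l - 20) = l + 4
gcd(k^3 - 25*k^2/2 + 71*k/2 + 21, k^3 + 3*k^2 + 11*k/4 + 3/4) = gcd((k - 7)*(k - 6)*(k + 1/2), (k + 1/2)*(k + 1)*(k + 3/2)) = k + 1/2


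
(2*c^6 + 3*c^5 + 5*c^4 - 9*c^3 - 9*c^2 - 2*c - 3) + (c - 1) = 2*c^6 + 3*c^5 + 5*c^4 - 9*c^3 - 9*c^2 - c - 4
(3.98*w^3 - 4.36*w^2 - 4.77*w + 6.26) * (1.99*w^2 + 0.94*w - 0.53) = 7.9202*w^5 - 4.9352*w^4 - 15.7001*w^3 + 10.2844*w^2 + 8.4125*w - 3.3178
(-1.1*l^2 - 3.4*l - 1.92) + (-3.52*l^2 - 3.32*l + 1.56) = -4.62*l^2 - 6.72*l - 0.36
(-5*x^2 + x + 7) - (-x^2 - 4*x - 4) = -4*x^2 + 5*x + 11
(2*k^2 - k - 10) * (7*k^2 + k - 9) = 14*k^4 - 5*k^3 - 89*k^2 - k + 90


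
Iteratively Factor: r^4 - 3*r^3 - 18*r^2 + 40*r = (r - 5)*(r^3 + 2*r^2 - 8*r) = (r - 5)*(r - 2)*(r^2 + 4*r) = r*(r - 5)*(r - 2)*(r + 4)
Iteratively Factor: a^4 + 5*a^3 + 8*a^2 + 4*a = (a)*(a^3 + 5*a^2 + 8*a + 4) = a*(a + 2)*(a^2 + 3*a + 2) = a*(a + 2)^2*(a + 1)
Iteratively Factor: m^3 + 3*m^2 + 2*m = (m + 1)*(m^2 + 2*m) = (m + 1)*(m + 2)*(m)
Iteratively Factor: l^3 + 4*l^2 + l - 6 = (l - 1)*(l^2 + 5*l + 6) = (l - 1)*(l + 2)*(l + 3)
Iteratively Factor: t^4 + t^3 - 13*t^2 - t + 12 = (t - 1)*(t^3 + 2*t^2 - 11*t - 12) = (t - 3)*(t - 1)*(t^2 + 5*t + 4) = (t - 3)*(t - 1)*(t + 1)*(t + 4)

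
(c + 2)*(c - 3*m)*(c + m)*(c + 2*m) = c^4 + 2*c^3 - 7*c^2*m^2 - 6*c*m^3 - 14*c*m^2 - 12*m^3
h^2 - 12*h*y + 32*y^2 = (h - 8*y)*(h - 4*y)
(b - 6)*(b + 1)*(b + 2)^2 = b^4 - b^3 - 22*b^2 - 44*b - 24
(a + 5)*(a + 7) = a^2 + 12*a + 35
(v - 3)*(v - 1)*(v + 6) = v^3 + 2*v^2 - 21*v + 18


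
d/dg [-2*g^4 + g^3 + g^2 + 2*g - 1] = -8*g^3 + 3*g^2 + 2*g + 2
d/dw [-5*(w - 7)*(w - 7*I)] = -10*w + 35 + 35*I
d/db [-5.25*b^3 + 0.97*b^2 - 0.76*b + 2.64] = -15.75*b^2 + 1.94*b - 0.76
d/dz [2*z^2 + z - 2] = 4*z + 1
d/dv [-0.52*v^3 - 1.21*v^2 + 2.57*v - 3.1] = -1.56*v^2 - 2.42*v + 2.57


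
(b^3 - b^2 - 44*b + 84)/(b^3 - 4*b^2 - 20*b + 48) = (b + 7)/(b + 4)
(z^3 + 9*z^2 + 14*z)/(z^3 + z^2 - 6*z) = (z^2 + 9*z + 14)/(z^2 + z - 6)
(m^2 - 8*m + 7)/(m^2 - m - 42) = (m - 1)/(m + 6)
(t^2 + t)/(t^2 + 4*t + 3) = t/(t + 3)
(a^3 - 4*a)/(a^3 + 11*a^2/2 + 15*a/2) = 2*(a^2 - 4)/(2*a^2 + 11*a + 15)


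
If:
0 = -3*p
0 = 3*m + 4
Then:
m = -4/3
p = 0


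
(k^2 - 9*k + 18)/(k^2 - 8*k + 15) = (k - 6)/(k - 5)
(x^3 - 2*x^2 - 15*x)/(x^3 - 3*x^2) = (x^2 - 2*x - 15)/(x*(x - 3))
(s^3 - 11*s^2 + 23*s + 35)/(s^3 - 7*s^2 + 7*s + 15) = (s - 7)/(s - 3)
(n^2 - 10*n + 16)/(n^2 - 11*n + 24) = (n - 2)/(n - 3)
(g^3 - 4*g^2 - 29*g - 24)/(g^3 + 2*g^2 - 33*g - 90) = (g^2 - 7*g - 8)/(g^2 - g - 30)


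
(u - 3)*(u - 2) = u^2 - 5*u + 6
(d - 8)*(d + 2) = d^2 - 6*d - 16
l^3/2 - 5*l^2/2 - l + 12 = (l/2 + 1)*(l - 4)*(l - 3)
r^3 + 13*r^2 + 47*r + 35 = (r + 1)*(r + 5)*(r + 7)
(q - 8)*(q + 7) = q^2 - q - 56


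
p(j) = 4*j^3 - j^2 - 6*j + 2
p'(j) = 12*j^2 - 2*j - 6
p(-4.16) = -278.31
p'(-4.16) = 209.99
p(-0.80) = 4.11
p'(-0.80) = 3.28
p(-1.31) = -0.85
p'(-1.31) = 17.21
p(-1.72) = -10.99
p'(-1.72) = 32.94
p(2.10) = 22.03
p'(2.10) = 42.72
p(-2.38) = -43.31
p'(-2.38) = 66.73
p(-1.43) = -3.16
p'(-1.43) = 21.40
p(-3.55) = -168.26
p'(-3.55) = 152.33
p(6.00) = 794.00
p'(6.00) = 414.00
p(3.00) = 83.00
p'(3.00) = 96.00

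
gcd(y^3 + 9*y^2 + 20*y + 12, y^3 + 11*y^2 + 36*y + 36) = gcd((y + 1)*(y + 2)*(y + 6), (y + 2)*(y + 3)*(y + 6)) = y^2 + 8*y + 12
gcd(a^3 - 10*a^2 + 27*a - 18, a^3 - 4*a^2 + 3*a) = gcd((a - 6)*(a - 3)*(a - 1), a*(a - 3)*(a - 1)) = a^2 - 4*a + 3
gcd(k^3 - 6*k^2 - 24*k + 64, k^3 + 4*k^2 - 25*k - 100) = k + 4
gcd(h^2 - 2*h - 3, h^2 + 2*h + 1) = h + 1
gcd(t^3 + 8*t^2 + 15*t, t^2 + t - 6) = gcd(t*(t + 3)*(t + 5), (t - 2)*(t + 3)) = t + 3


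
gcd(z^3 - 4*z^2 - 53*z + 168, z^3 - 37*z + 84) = z^2 + 4*z - 21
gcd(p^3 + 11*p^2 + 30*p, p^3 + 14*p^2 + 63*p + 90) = p^2 + 11*p + 30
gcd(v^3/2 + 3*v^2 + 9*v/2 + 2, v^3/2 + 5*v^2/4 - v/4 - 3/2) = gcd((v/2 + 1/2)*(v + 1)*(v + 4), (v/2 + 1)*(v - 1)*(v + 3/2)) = 1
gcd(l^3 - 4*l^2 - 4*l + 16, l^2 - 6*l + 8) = l^2 - 6*l + 8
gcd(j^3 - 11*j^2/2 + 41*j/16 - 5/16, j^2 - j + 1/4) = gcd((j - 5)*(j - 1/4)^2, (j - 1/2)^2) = 1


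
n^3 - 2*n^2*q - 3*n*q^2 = n*(n - 3*q)*(n + q)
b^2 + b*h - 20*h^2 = (b - 4*h)*(b + 5*h)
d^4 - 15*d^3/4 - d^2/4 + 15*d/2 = d*(d - 3)*(d - 2)*(d + 5/4)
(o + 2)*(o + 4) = o^2 + 6*o + 8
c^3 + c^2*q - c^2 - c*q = c*(c - 1)*(c + q)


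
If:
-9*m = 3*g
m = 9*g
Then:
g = 0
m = 0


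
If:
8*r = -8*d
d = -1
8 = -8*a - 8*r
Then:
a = -2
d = -1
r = 1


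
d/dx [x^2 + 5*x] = 2*x + 5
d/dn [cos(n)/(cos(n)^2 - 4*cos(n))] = sin(n)/(cos(n) - 4)^2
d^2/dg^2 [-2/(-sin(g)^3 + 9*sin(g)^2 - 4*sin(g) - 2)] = 2*(-9*sin(g)^6 + 99*sin(g)^5 - 320*sin(g)^4 - 18*sin(g)^3 + 422*sin(g)^2 - 220*sin(g) + 68)/(sin(g)^3 - 9*sin(g)^2 + 4*sin(g) + 2)^3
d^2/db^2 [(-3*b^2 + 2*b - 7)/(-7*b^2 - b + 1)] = 2*(-119*b^3 + 1092*b^2 + 105*b + 57)/(343*b^6 + 147*b^5 - 126*b^4 - 41*b^3 + 18*b^2 + 3*b - 1)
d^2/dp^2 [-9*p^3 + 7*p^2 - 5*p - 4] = 14 - 54*p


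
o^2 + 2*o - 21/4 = (o - 3/2)*(o + 7/2)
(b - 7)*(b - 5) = b^2 - 12*b + 35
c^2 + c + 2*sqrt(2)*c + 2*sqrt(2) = (c + 1)*(c + 2*sqrt(2))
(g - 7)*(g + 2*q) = g^2 + 2*g*q - 7*g - 14*q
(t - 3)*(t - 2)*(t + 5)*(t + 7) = t^4 + 7*t^3 - 19*t^2 - 103*t + 210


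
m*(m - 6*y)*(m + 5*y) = m^3 - m^2*y - 30*m*y^2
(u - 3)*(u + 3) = u^2 - 9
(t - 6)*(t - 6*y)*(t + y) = t^3 - 5*t^2*y - 6*t^2 - 6*t*y^2 + 30*t*y + 36*y^2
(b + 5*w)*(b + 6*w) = b^2 + 11*b*w + 30*w^2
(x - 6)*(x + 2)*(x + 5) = x^3 + x^2 - 32*x - 60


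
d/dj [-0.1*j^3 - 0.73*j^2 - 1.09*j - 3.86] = -0.3*j^2 - 1.46*j - 1.09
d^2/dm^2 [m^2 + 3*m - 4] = 2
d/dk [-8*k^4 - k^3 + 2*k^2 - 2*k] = -32*k^3 - 3*k^2 + 4*k - 2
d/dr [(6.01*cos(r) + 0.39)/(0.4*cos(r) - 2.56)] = 15.5416*sin(r)/(0.4*cos(r) - 2.56)^2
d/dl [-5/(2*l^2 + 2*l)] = 5*(2*l + 1)/(2*l^2*(l + 1)^2)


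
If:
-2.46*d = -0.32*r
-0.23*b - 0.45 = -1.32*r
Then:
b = 5.73913043478261*r - 1.95652173913043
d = 0.130081300813008*r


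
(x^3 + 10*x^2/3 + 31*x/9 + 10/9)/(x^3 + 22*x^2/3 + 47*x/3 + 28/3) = (9*x^2 + 21*x + 10)/(3*(3*x^2 + 19*x + 28))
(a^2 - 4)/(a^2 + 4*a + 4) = (a - 2)/(a + 2)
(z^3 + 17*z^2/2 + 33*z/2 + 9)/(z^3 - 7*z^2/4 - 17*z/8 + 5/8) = 4*(2*z^2 + 15*z + 18)/(8*z^2 - 22*z + 5)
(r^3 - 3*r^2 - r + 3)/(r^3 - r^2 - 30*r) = (-r^3 + 3*r^2 + r - 3)/(r*(-r^2 + r + 30))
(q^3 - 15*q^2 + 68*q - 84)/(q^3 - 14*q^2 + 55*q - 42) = (q - 2)/(q - 1)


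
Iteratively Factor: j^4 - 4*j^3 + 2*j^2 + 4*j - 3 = (j + 1)*(j^3 - 5*j^2 + 7*j - 3) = (j - 3)*(j + 1)*(j^2 - 2*j + 1) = (j - 3)*(j - 1)*(j + 1)*(j - 1)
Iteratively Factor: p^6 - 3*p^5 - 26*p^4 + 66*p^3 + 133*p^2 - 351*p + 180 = (p - 3)*(p^5 - 26*p^3 - 12*p^2 + 97*p - 60) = (p - 5)*(p - 3)*(p^4 + 5*p^3 - p^2 - 17*p + 12) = (p - 5)*(p - 3)*(p + 3)*(p^3 + 2*p^2 - 7*p + 4) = (p - 5)*(p - 3)*(p - 1)*(p + 3)*(p^2 + 3*p - 4) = (p - 5)*(p - 3)*(p - 1)^2*(p + 3)*(p + 4)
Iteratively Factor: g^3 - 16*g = (g + 4)*(g^2 - 4*g) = g*(g + 4)*(g - 4)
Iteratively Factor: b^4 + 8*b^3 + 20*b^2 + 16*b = (b + 4)*(b^3 + 4*b^2 + 4*b) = (b + 2)*(b + 4)*(b^2 + 2*b) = b*(b + 2)*(b + 4)*(b + 2)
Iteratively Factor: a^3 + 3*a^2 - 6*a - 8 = (a - 2)*(a^2 + 5*a + 4) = (a - 2)*(a + 4)*(a + 1)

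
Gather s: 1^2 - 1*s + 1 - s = 2 - 2*s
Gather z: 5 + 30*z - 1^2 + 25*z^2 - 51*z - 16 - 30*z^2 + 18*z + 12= -5*z^2 - 3*z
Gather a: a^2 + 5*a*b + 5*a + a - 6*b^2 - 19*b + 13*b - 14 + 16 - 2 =a^2 + a*(5*b + 6) - 6*b^2 - 6*b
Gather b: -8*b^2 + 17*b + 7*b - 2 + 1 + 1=-8*b^2 + 24*b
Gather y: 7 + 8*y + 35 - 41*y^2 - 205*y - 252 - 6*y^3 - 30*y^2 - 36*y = -6*y^3 - 71*y^2 - 233*y - 210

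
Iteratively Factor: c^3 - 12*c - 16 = (c + 2)*(c^2 - 2*c - 8) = (c - 4)*(c + 2)*(c + 2)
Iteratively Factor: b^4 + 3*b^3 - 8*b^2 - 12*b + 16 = (b - 2)*(b^3 + 5*b^2 + 2*b - 8) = (b - 2)*(b - 1)*(b^2 + 6*b + 8) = (b - 2)*(b - 1)*(b + 4)*(b + 2)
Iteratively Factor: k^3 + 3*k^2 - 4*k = (k + 4)*(k^2 - k) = k*(k + 4)*(k - 1)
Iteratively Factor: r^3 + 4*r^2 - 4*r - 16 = (r + 4)*(r^2 - 4) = (r - 2)*(r + 4)*(r + 2)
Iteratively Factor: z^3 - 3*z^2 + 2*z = (z - 2)*(z^2 - z) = z*(z - 2)*(z - 1)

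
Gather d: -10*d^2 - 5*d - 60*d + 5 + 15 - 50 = -10*d^2 - 65*d - 30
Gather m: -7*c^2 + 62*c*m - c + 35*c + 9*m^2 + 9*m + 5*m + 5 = -7*c^2 + 34*c + 9*m^2 + m*(62*c + 14) + 5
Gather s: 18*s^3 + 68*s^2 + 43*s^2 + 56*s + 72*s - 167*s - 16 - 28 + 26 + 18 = 18*s^3 + 111*s^2 - 39*s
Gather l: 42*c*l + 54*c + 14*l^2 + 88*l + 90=54*c + 14*l^2 + l*(42*c + 88) + 90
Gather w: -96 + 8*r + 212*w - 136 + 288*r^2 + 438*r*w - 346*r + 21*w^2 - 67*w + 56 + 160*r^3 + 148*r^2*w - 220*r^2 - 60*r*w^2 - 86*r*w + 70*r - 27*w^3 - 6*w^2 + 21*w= 160*r^3 + 68*r^2 - 268*r - 27*w^3 + w^2*(15 - 60*r) + w*(148*r^2 + 352*r + 166) - 176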